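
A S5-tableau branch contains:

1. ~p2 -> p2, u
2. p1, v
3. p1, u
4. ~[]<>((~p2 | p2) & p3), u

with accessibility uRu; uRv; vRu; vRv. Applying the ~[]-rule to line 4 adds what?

a fresh world w with uRw, and ~<>((~p2 | p2) & p3) at w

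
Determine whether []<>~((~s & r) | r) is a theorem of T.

Tableau for the negation ~[]<>~((~s & r) | r):
1. ~[]<>~((~s & r) | r), w0
2. ~<>~((~s & r) | r), w1   [~[]-rule on 1: fresh world w1, w0Rw1]
3. (~s & r) | r, w1   [~<>-rule on 2 via w1Rw1]
4. r, w1   [|-rule on 3 (branches; this branch)]
Accessibility: w0Rw0, w0Rw1, w1Rw1
The negation has an open branch (countermodel exists).

Not valid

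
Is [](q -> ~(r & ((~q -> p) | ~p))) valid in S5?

Invalid (countermodel exists)

Tableau for the negation ~[](q -> ~(r & ((~q -> p) | ~p))):
1. ~[](q -> ~(r & ((~q -> p) | ~p))), 0
2. ~(q -> ~(r & ((~q -> p) | ~p))), 1   [~[]-rule on 1: fresh world 1, 0R1]
3. q, 1   [~->-rule on 2]
4. r & ((~q -> p) | ~p), 1   [~->-rule on 2]
5. r, 1   [&-rule on 4]
6. (~q -> p) | ~p, 1   [&-rule on 4]
7. ~p, 1   [|-rule on 6 (branches; this branch)]
Accessibility: 0R0, 0R1, 1R0, 1R1
The negation has an open branch (countermodel exists).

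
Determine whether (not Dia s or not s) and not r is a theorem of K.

Invalid (countermodel exists)

Tableau for the negation not ((not Dia s or not s) and not r):
1. not ((not Dia s or not s) and not r), w0
2. r, w0
The negation has an open branch (countermodel exists).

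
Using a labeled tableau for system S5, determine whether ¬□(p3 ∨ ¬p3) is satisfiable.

No, unsatisfiable

1. ¬□(p3 ∨ ¬p3), w0
2. ¬(p3 ∨ ¬p3), w1
3. ¬p3, w1
4. p3, w1
Accessibility: w0Rw0, w0Rw1, w1Rw0, w1Rw1
Branch closes: p3 and ¬p3 both at w1.
Every branch closes; the branch above is one of them.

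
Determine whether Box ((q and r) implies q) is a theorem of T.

Valid in T

Tableau for the negation not Box ((q and r) implies q):
1. not Box ((q and r) implies q), u
2. not ((q and r) implies q), v
3. q and r, v
4. not q, v
5. q, v
6. r, v
Accessibility: uRu, uRv, vRv
Branch closes: q and not q both at v.
Every branch of the negation's tableau closes; the branch above is one of them.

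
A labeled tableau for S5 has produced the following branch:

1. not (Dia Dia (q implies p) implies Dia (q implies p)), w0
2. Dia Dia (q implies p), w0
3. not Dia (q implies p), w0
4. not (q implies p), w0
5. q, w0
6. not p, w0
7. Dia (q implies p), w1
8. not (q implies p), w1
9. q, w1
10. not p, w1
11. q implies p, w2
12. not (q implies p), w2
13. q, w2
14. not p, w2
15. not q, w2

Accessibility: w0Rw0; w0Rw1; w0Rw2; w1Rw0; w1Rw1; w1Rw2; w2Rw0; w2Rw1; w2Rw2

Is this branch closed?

Closed

Both q and not q appear at w2.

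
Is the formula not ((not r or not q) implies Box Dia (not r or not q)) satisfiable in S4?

1. not ((not r or not q) implies Box Dia (not r or not q)), w0
2. not r or not q, w0
3. not Box Dia (not r or not q), w0
4. not q, w0
5. not Dia (not r or not q), w1
6. not (not r or not q), w1
7. r, w1
8. q, w1
Accessibility: w0Rw0, w0Rw1, w1Rw1

Yes, satisfiable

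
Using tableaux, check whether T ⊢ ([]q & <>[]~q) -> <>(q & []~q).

Valid

Tableau for the negation ~(([]q & <>[]~q) -> <>(q & []~q)):
1. ~(([]q & <>[]~q) -> <>(q & []~q)), u
2. []q & <>[]~q, u
3. ~<>(q & []~q), u
4. []q, u
5. <>[]~q, u
6. ~(q & []~q), u
7. q, u
8. ~[]~q, u
9. []~q, v
10. ~(q & []~q), v
11. q, v
12. ~q, v
Accessibility: uRu, uRv, vRv
Branch closes: q and ~q both at v.
All branches of the negation close; one closing branch shown above.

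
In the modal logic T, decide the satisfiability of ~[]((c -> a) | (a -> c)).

Unsatisfiable

1. ~[]((c -> a) | (a -> c)), 0
2. ~((c -> a) | (a -> c)), 1
3. ~(c -> a), 1
4. ~(a -> c), 1
5. c, 1
6. ~a, 1
7. a, 1
8. ~c, 1
Accessibility: 0R0, 0R1, 1R1
Branch closes: a and ~a both at 1.
All branches of the tableau close; one closing branch shown above.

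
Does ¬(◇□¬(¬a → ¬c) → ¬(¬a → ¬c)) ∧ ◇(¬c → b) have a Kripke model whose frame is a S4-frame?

1. ¬(◇□¬(¬a → ¬c) → ¬(¬a → ¬c)) ∧ ◇(¬c → b), w0
2. ¬(◇□¬(¬a → ¬c) → ¬(¬a → ¬c)), w0
3. ◇(¬c → b), w0
4. ◇□¬(¬a → ¬c), w0
5. ¬a → ¬c, w0
6. ¬c, w0
7. ¬c → b, w1
8. b, w1
9. □¬(¬a → ¬c), w2
10. ¬(¬a → ¬c), w2
11. ¬a, w2
12. c, w2
Accessibility: w0Rw0, w0Rw1, w0Rw2, w1Rw1, w2Rw2

Satisfiable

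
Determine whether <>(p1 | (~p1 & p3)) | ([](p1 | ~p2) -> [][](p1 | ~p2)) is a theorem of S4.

Yes, valid

Tableau for the negation ~(<>(p1 | (~p1 & p3)) | ([](p1 | ~p2) -> [][](p1 | ~p2))):
1. ~(<>(p1 | (~p1 & p3)) | ([](p1 | ~p2) -> [][](p1 | ~p2))), u
2. ~<>(p1 | (~p1 & p3)), u   [~|-rule on 1]
3. ~([](p1 | ~p2) -> [][](p1 | ~p2)), u   [~|-rule on 1]
4. [](p1 | ~p2), u   [~->-rule on 3]
5. ~[][](p1 | ~p2), u   [~->-rule on 3]
6. ~(p1 | (~p1 & p3)), u   [~<>-rule on 2 via uRu]
7. ~p1, u   [~|-rule on 6]
8. ~(~p1 & p3), u   [~|-rule on 6]
9. p1 | ~p2, u   [[]-rule on 4 via uRu]
10. ~p3, u   [~&-rule on 8 (branches; this branch)]
11. ~p2, u   [|-rule on 9 (branches; this branch)]
12. ~[](p1 | ~p2), v   [~[]-rule on 5: fresh world v, uRv]
13. ~(p1 | (~p1 & p3)), v   [~<>-rule on 2 via uRv]
14. ~p1, v   [~|-rule on 13]
15. ~(~p1 & p3), v   [~|-rule on 13]
16. p1 | ~p2, v   [[]-rule on 4 via uRv]
17. ~p3, v   [~&-rule on 15 (branches; this branch)]
18. ~p2, v   [|-rule on 16 (branches; this branch)]
19. ~(p1 | ~p2), w   [~[]-rule on 12: fresh world w, vRw]
20. ~p1, w   [~|-rule on 19]
21. p2, w   [~|-rule on 19]
22. ~(p1 | (~p1 & p3)), w   [~<>-rule on 2 via uRw]
23. ~(~p1 & p3), w   [~|-rule on 22]
24. p1 | ~p2, w   [[]-rule on 4 via uRw]
25. ~p3, w   [~&-rule on 23 (branches; this branch)]
26. ~p2, w   [|-rule on 24 (branches; this branch)]
Accessibility: uRu, uRv, uRw, vRv, vRw, wRw
Branch closes: p2 and ~p2 both at w.
Every branch of the negation's tableau closes; the branch above is one of them.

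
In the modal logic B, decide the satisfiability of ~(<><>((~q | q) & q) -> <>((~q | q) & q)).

Yes, satisfiable

1. ~(<><>((~q | q) & q) -> <>((~q | q) & q)), u
2. <><>((~q | q) & q), u
3. ~<>((~q | q) & q), u
4. ~((~q | q) & q), u
5. ~q, u
6. <>((~q | q) & q), v
7. ~((~q | q) & q), v
8. ~q, v
9. (~q | q) & q, w
10. ~q | q, w
11. q, w
Accessibility: uRu, uRv, vRu, vRv, vRw, wRv, wRw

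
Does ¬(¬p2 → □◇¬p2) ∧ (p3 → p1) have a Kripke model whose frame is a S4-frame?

Yes, satisfiable

1. ¬(¬p2 → □◇¬p2) ∧ (p3 → p1), 0
2. ¬(¬p2 → □◇¬p2), 0   [∧-rule on 1]
3. p3 → p1, 0   [∧-rule on 1]
4. ¬p2, 0   [¬→-rule on 2]
5. ¬□◇¬p2, 0   [¬→-rule on 2]
6. p1, 0   [→-rule on 3 (branches; this branch)]
7. ¬◇¬p2, 1   [¬□-rule on 5: fresh world 1, 0R1]
8. p2, 1   [¬◇-rule on 7 via 1R1]
Accessibility: 0R0, 0R1, 1R1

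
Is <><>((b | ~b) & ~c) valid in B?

Tableau for the negation ~<><>((b | ~b) & ~c):
1. ~<><>((b | ~b) & ~c), w0
2. ~<>((b | ~b) & ~c), w0   [~<>-rule on 1 via w0Rw0]
3. ~((b | ~b) & ~c), w0   [~<>-rule on 2 via w0Rw0]
4. c, w0   [~&-rule on 3 (branches; this branch)]
Accessibility: w0Rw0
The negation has an open branch (countermodel exists).

Not valid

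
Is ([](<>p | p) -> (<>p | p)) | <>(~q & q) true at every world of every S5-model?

Valid in S5

Tableau for the negation ~(([](<>p | p) -> (<>p | p)) | <>(~q & q)):
1. ~(([](<>p | p) -> (<>p | p)) | <>(~q & q)), 0
2. ~([](<>p | p) -> (<>p | p)), 0
3. ~<>(~q & q), 0
4. [](<>p | p), 0
5. ~(<>p | p), 0
6. ~<>p, 0
7. ~p, 0
8. ~(~q & q), 0
9. <>p | p, 0
10. ~q, 0
11. <>p, 0
12. p, 1
13. ~(~q & q), 1
14. <>p | p, 1
15. ~p, 1
Accessibility: 0R0, 0R1, 1R0, 1R1
Branch closes: p and ~p both at 1.
Every branch of the negation's tableau closes; the branch above is one of them.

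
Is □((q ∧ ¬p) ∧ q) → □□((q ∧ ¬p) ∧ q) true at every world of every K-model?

Tableau for the negation ¬(□((q ∧ ¬p) ∧ q) → □□((q ∧ ¬p) ∧ q)):
1. ¬(□((q ∧ ¬p) ∧ q) → □□((q ∧ ¬p) ∧ q)), 0
2. □((q ∧ ¬p) ∧ q), 0   [¬→-rule on 1]
3. ¬□□((q ∧ ¬p) ∧ q), 0   [¬→-rule on 1]
4. ¬□((q ∧ ¬p) ∧ q), 1   [¬□-rule on 3: fresh world 1, 0R1]
5. (q ∧ ¬p) ∧ q, 1   [□-rule on 2 via 0R1]
6. q ∧ ¬p, 1   [∧-rule on 5]
7. q, 1   [∧-rule on 5]
8. ¬p, 1   [∧-rule on 6]
9. ¬((q ∧ ¬p) ∧ q), 2   [¬□-rule on 4: fresh world 2, 1R2]
10. ¬q, 2   [¬∧-rule on 9 (branches; this branch)]
Accessibility: 0R1, 1R2
The negation has an open branch (countermodel exists).

No, not valid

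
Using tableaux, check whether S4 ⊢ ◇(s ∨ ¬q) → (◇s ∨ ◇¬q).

Tableau for the negation ¬(◇(s ∨ ¬q) → (◇s ∨ ◇¬q)):
1. ¬(◇(s ∨ ¬q) → (◇s ∨ ◇¬q)), u
2. ◇(s ∨ ¬q), u
3. ¬(◇s ∨ ◇¬q), u
4. ¬◇s, u
5. ¬◇¬q, u
6. ¬s, u
7. q, u
8. s ∨ ¬q, v
9. ¬s, v
10. q, v
11. ¬q, v
Accessibility: uRu, uRv, vRv
Branch closes: q and ¬q both at v.
All branches of the negation close; one closing branch shown above.

Valid in S4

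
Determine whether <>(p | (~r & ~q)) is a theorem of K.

Tableau for the negation ~<>(p | (~r & ~q)):
1. ~<>(p | (~r & ~q)), w0
The negation has an open branch (countermodel exists).

Invalid (countermodel exists)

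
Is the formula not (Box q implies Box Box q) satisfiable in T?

Satisfiable

1. not (Box q implies Box Box q), 0
2. Box q, 0
3. not Box Box q, 0
4. q, 0
5. not Box q, 1
6. q, 1
7. not q, 2
Accessibility: 0R0, 0R1, 1R1, 1R2, 2R2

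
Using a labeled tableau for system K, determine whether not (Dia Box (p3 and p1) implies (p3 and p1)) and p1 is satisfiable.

1. not (Dia Box (p3 and p1) implies (p3 and p1)) and p1, 0
2. not (Dia Box (p3 and p1) implies (p3 and p1)), 0
3. p1, 0
4. Dia Box (p3 and p1), 0
5. not (p3 and p1), 0
6. not p3, 0
7. Box (p3 and p1), 1
Accessibility: 0R1

Satisfiable (open branch found)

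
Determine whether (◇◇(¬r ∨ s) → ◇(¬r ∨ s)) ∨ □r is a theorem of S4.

Tableau for the negation ¬((◇◇(¬r ∨ s) → ◇(¬r ∨ s)) ∨ □r):
1. ¬((◇◇(¬r ∨ s) → ◇(¬r ∨ s)) ∨ □r), u
2. ¬(◇◇(¬r ∨ s) → ◇(¬r ∨ s)), u
3. ¬□r, u
4. ◇◇(¬r ∨ s), u
5. ¬◇(¬r ∨ s), u
6. ¬(¬r ∨ s), u
7. r, u
8. ¬s, u
9. ¬r, v
10. ¬(¬r ∨ s), v
11. r, v
12. ¬s, v
Accessibility: uRu, uRv, vRv
Branch closes: r and ¬r both at v.
All branches of the negation close; one closing branch shown above.

Yes, valid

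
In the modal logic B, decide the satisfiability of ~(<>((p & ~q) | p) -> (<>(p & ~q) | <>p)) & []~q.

Unsatisfiable (every branch closes)

1. ~(<>((p & ~q) | p) -> (<>(p & ~q) | <>p)) & []~q, w0
2. ~(<>((p & ~q) | p) -> (<>(p & ~q) | <>p)), w0
3. []~q, w0
4. <>((p & ~q) | p), w0
5. ~(<>(p & ~q) | <>p), w0
6. ~<>(p & ~q), w0
7. ~<>p, w0
8. ~q, w0
9. ~(p & ~q), w0
10. ~p, w0
11. (p & ~q) | p, w1
12. ~q, w1
13. ~(p & ~q), w1
14. ~p, w1
15. p & ~q, w1
16. p, w1
Accessibility: w0Rw0, w0Rw1, w1Rw0, w1Rw1
Branch closes: p and ~p both at w1.
(One branch shown.) All branches close.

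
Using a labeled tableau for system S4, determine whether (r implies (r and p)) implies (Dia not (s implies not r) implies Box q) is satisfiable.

1. (r implies (r and p)) implies (Dia not (s implies not r) implies Box q), 0
2. Dia not (s implies not r) implies Box q, 0
3. Box q, 0
4. q, 0
Accessibility: 0R0

Yes, satisfiable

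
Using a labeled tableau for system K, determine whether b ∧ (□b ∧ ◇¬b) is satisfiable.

Unsatisfiable (every branch closes)

1. b ∧ (□b ∧ ◇¬b), 0
2. b, 0   [∧-rule on 1]
3. □b ∧ ◇¬b, 0   [∧-rule on 1]
4. □b, 0   [∧-rule on 3]
5. ◇¬b, 0   [∧-rule on 3]
6. ¬b, 1   [◇-rule on 5: fresh world 1, 0R1]
7. b, 1   [□-rule on 4 via 0R1]
Accessibility: 0R1
Branch closes: b and ¬b both at 1.
Every branch closes; the branch above is one of them.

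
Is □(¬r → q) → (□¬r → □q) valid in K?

Tableau for the negation ¬(□(¬r → q) → (□¬r → □q)):
1. ¬(□(¬r → q) → (□¬r → □q)), u
2. □(¬r → q), u
3. ¬(□¬r → □q), u
4. □¬r, u
5. ¬□q, u
6. ¬q, v
7. ¬r → q, v
8. ¬r, v
9. q, v
Accessibility: uRv
Branch closes: q and ¬q both at v.
All branches of the negation close; one closing branch shown above.

Valid in K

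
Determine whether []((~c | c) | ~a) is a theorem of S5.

Tableau for the negation ~[]((~c | c) | ~a):
1. ~[]((~c | c) | ~a), w0
2. ~((~c | c) | ~a), w1
3. ~(~c | c), w1
4. a, w1
5. c, w1
6. ~c, w1
Accessibility: w0Rw0, w0Rw1, w1Rw0, w1Rw1
Branch closes: c and ~c both at w1.
Every branch of the negation's tableau closes; the branch above is one of them.

Valid in S5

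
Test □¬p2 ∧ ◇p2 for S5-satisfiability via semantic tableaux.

1. □¬p2 ∧ ◇p2, 0
2. □¬p2, 0   [∧-rule on 1]
3. ◇p2, 0   [∧-rule on 1]
4. ¬p2, 0   [□-rule on 2 via 0R0]
5. p2, 1   [◇-rule on 3: fresh world 1, 0R1]
6. ¬p2, 1   [□-rule on 2 via 0R1]
Accessibility: 0R0, 0R1, 1R0, 1R1
Branch closes: p2 and ¬p2 both at 1.
All branches of the tableau close; one closing branch shown above.

No, unsatisfiable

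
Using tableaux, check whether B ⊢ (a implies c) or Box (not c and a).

Tableau for the negation not ((a implies c) or Box (not c and a)):
1. not ((a implies c) or Box (not c and a)), u
2. not (a implies c), u   [neg-or-rule on 1]
3. not Box (not c and a), u   [neg-or-rule on 1]
4. a, u   [neg-implies-rule on 2]
5. not c, u   [neg-implies-rule on 2]
6. not (not c and a), v   [neg-Box-rule on 3: fresh world v, uRv]
7. not a, v   [neg-and-rule on 6 (branches; this branch)]
Accessibility: uRu, uRv, vRu, vRv
The negation has an open branch (countermodel exists).

Not valid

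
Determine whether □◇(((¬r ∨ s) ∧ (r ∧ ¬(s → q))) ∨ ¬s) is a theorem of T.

Tableau for the negation ¬□◇(((¬r ∨ s) ∧ (r ∧ ¬(s → q))) ∨ ¬s):
1. ¬□◇(((¬r ∨ s) ∧ (r ∧ ¬(s → q))) ∨ ¬s), 0
2. ¬◇(((¬r ∨ s) ∧ (r ∧ ¬(s → q))) ∨ ¬s), 1
3. ¬(((¬r ∨ s) ∧ (r ∧ ¬(s → q))) ∨ ¬s), 1
4. ¬((¬r ∨ s) ∧ (r ∧ ¬(s → q))), 1
5. s, 1
6. ¬(r ∧ ¬(s → q)), 1
7. s → q, 1
8. q, 1
Accessibility: 0R0, 0R1, 1R1
The negation has an open branch (countermodel exists).

Invalid (countermodel exists)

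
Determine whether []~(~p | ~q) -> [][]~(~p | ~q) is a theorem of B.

No, not valid

Tableau for the negation ~([]~(~p | ~q) -> [][]~(~p | ~q)):
1. ~([]~(~p | ~q) -> [][]~(~p | ~q)), w0
2. []~(~p | ~q), w0   [~->-rule on 1]
3. ~[][]~(~p | ~q), w0   [~->-rule on 1]
4. ~(~p | ~q), w0   [[]-rule on 2 via w0Rw0]
5. p, w0   [~|-rule on 4]
6. q, w0   [~|-rule on 4]
7. ~[]~(~p | ~q), w1   [~[]-rule on 3: fresh world w1, w0Rw1]
8. ~(~p | ~q), w1   [[]-rule on 2 via w0Rw1]
9. p, w1   [~|-rule on 8]
10. q, w1   [~|-rule on 8]
11. ~p | ~q, w2   [~[]-rule on 7: fresh world w2, w1Rw2]
12. ~q, w2   [|-rule on 11 (branches; this branch)]
Accessibility: w0Rw0, w0Rw1, w1Rw0, w1Rw1, w1Rw2, w2Rw1, w2Rw2
The negation has an open branch (countermodel exists).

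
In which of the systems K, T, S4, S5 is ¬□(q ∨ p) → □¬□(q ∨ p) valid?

S4-tableau for the negation ¬(¬□(q ∨ p) → □¬□(q ∨ p)):
1. ¬(¬□(q ∨ p) → □¬□(q ∨ p)), u
2. ¬□(q ∨ p), u
3. ¬□¬□(q ∨ p), u
4. ¬(q ∨ p), v
5. ¬q, v
6. ¬p, v
7. □(q ∨ p), w
8. q ∨ p, w
9. p, w
Accessibility: uRu, uRv, uRw, vRv, wRw
Complete open branch: countermodel on an S4-frame, so not valid in S4, nor in K, T (the same frame is also a K-frame and a T-frame).
S5-tableau for the negation ¬(¬□(q ∨ p) → □¬□(q ∨ p)):
1. ¬(¬□(q ∨ p) → □¬□(q ∨ p)), u
2. ¬□(q ∨ p), u
3. ¬□¬□(q ∨ p), u
4. ¬(q ∨ p), v
5. ¬q, v
6. ¬p, v
7. □(q ∨ p), w
8. q ∨ p, u
9. q ∨ p, v
10. q ∨ p, w
11. p, u
12. p, v
Accessibility: uRu, uRv, uRw, vRu, vRv, vRw, wRu, wRv, wRw
Branch closes: p and ¬p both at v.
Every branch closes (one shown): valid in S5.

S5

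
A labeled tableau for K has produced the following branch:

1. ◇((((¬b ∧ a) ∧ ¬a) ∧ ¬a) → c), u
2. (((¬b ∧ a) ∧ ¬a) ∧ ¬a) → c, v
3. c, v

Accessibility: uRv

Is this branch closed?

Open

No world carries both an atom and its negation.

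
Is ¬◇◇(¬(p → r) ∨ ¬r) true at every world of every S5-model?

Invalid (countermodel exists)

Tableau for the negation ◇◇(¬(p → r) ∨ ¬r):
1. ◇◇(¬(p → r) ∨ ¬r), w0
2. ◇(¬(p → r) ∨ ¬r), w1
3. ¬(p → r) ∨ ¬r, w2
4. ¬r, w2
Accessibility: w0Rw0, w0Rw1, w0Rw2, w1Rw0, w1Rw1, w1Rw2, w2Rw0, w2Rw1, w2Rw2
The negation has an open branch (countermodel exists).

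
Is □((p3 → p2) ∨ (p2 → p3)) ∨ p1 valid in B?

Tableau for the negation ¬(□((p3 → p2) ∨ (p2 → p3)) ∨ p1):
1. ¬(□((p3 → p2) ∨ (p2 → p3)) ∨ p1), u
2. ¬□((p3 → p2) ∨ (p2 → p3)), u
3. ¬p1, u
4. ¬((p3 → p2) ∨ (p2 → p3)), v
5. ¬(p3 → p2), v
6. ¬(p2 → p3), v
7. p3, v
8. ¬p2, v
9. p2, v
10. ¬p3, v
Accessibility: uRu, uRv, vRu, vRv
Branch closes: p2 and ¬p2 both at v.
All branches of the negation close; one closing branch shown above.

Valid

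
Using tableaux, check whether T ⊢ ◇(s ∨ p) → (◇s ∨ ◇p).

Yes, valid

Tableau for the negation ¬(◇(s ∨ p) → (◇s ∨ ◇p)):
1. ¬(◇(s ∨ p) → (◇s ∨ ◇p)), 0
2. ◇(s ∨ p), 0
3. ¬(◇s ∨ ◇p), 0
4. ¬◇s, 0
5. ¬◇p, 0
6. ¬s, 0
7. ¬p, 0
8. s ∨ p, 1
9. ¬s, 1
10. ¬p, 1
11. p, 1
Accessibility: 0R0, 0R1, 1R1
Branch closes: p and ¬p both at 1.
All branches of the negation close; one closing branch shown above.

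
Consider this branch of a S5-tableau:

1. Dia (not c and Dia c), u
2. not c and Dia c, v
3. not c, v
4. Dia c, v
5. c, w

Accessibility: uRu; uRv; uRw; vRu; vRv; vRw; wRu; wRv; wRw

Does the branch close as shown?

No world carries both an atom and its negation.

Not closed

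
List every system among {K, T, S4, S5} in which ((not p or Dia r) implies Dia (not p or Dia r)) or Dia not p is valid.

T-tableau for the negation not (((not p or Dia r) implies Dia (not p or Dia r)) or Dia not p):
1. not (((not p or Dia r) implies Dia (not p or Dia r)) or Dia not p), w0
2. not ((not p or Dia r) implies Dia (not p or Dia r)), w0
3. not Dia not p, w0
4. not p or Dia r, w0
5. not Dia (not p or Dia r), w0
6. p, w0
7. not (not p or Dia r), w0
8. not Dia r, w0
9. not r, w0
10. Dia r, w0
11. r, w1
12. p, w1
13. not (not p or Dia r), w1
14. not Dia r, w1
15. not r, w1
Accessibility: w0Rw0, w0Rw1, w1Rw1
Branch closes: r and not r both at w1.
Every branch closes (one shown): valid in T, hence also in S4, S5 (every theorem of T is a theorem of S4 and S5).
K-tableau for the negation not (((not p or Dia r) implies Dia (not p or Dia r)) or Dia not p):
1. not (((not p or Dia r) implies Dia (not p or Dia r)) or Dia not p), w0
2. not ((not p or Dia r) implies Dia (not p or Dia r)), w0
3. not Dia not p, w0
4. not p or Dia r, w0
5. not Dia (not p or Dia r), w0
6. Dia r, w0
7. r, w1
8. p, w1
9. not (not p or Dia r), w1
10. not Dia r, w1
Accessibility: w0Rw1
Complete open branch: countermodel on a K-frame, so not valid in K.

T, S4, S5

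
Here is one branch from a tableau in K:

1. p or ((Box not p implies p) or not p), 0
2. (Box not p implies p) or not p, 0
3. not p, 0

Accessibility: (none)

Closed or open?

Not closed

No world carries both an atom and its negation.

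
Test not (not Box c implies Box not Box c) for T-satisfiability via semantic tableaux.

1. not (not Box c implies Box not Box c), w0
2. not Box c, w0   [neg-implies-rule on 1]
3. not Box not Box c, w0   [neg-implies-rule on 1]
4. not c, w1   [neg-Box-rule on 2: fresh world w1, w0Rw1]
5. Box c, w2   [neg-Box-rule on 3: fresh world w2, w0Rw2]
6. c, w2   [Box-rule on 5 via w2Rw2]
Accessibility: w0Rw0, w0Rw1, w0Rw2, w1Rw1, w2Rw2

Satisfiable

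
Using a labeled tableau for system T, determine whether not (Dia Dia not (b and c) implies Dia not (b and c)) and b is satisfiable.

1. not (Dia Dia not (b and c) implies Dia not (b and c)) and b, 0
2. not (Dia Dia not (b and c) implies Dia not (b and c)), 0
3. b, 0
4. Dia Dia not (b and c), 0
5. not Dia not (b and c), 0
6. b and c, 0
7. c, 0
8. Dia not (b and c), 1
9. b and c, 1
10. b, 1
11. c, 1
12. not (b and c), 2
13. not c, 2
Accessibility: 0R0, 0R1, 1R1, 1R2, 2R2

Yes, satisfiable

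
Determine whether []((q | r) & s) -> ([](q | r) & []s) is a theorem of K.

Tableau for the negation ~([]((q | r) & s) -> ([](q | r) & []s)):
1. ~([]((q | r) & s) -> ([](q | r) & []s)), 0
2. []((q | r) & s), 0
3. ~([](q | r) & []s), 0
4. ~[](q | r), 0
5. ~(q | r), 1
6. ~q, 1
7. ~r, 1
8. (q | r) & s, 1
9. q | r, 1
10. s, 1
11. r, 1
Accessibility: 0R1
Branch closes: r and ~r both at 1.
Every branch of the negation's tableau closes; the branch above is one of them.

Valid in K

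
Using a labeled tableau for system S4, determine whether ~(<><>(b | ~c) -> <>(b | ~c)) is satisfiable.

No, unsatisfiable

1. ~(<><>(b | ~c) -> <>(b | ~c)), w0
2. <><>(b | ~c), w0   [~->-rule on 1]
3. ~<>(b | ~c), w0   [~->-rule on 1]
4. ~(b | ~c), w0   [~<>-rule on 3 via w0Rw0]
5. ~b, w0   [~|-rule on 4]
6. c, w0   [~|-rule on 4]
7. <>(b | ~c), w1   [<>-rule on 2: fresh world w1, w0Rw1]
8. ~(b | ~c), w1   [~<>-rule on 3 via w0Rw1]
9. ~b, w1   [~|-rule on 8]
10. c, w1   [~|-rule on 8]
11. b | ~c, w2   [<>-rule on 7: fresh world w2, w1Rw2]
12. ~(b | ~c), w2   [~<>-rule on 3 via w0Rw2]
13. ~b, w2   [~|-rule on 12]
14. c, w2   [~|-rule on 12]
15. ~c, w2   [|-rule on 11 (branches; this branch)]
Accessibility: w0Rw0, w0Rw1, w0Rw2, w1Rw1, w1Rw2, w2Rw2
Branch closes: c and ~c both at w2.
All branches of the tableau close; one closing branch shown above.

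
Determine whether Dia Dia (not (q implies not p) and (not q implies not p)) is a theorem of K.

Tableau for the negation not Dia Dia (not (q implies not p) and (not q implies not p)):
1. not Dia Dia (not (q implies not p) and (not q implies not p)), 0
The negation has an open branch (countermodel exists).

Invalid (countermodel exists)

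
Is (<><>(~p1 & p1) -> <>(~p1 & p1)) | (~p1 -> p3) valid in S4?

Yes, valid

Tableau for the negation ~((<><>(~p1 & p1) -> <>(~p1 & p1)) | (~p1 -> p3)):
1. ~((<><>(~p1 & p1) -> <>(~p1 & p1)) | (~p1 -> p3)), w0
2. ~(<><>(~p1 & p1) -> <>(~p1 & p1)), w0
3. ~(~p1 -> p3), w0
4. <><>(~p1 & p1), w0
5. ~<>(~p1 & p1), w0
6. ~p1, w0
7. ~p3, w0
8. ~(~p1 & p1), w0
9. <>(~p1 & p1), w1
10. ~(~p1 & p1), w1
11. ~p1, w1
12. ~p1 & p1, w2
13. ~p1, w2
14. p1, w2
Accessibility: w0Rw0, w0Rw1, w0Rw2, w1Rw1, w1Rw2, w2Rw2
Branch closes: p1 and ~p1 both at w2.
All branches of the negation close; one closing branch shown above.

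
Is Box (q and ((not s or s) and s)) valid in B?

Invalid (countermodel exists)

Tableau for the negation not Box (q and ((not s or s) and s)):
1. not Box (q and ((not s or s) and s)), u
2. not (q and ((not s or s) and s)), v
3. not ((not s or s) and s), v
4. not s, v
Accessibility: uRu, uRv, vRu, vRv
The negation has an open branch (countermodel exists).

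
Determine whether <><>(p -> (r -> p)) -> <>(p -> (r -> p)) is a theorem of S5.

Yes, valid

Tableau for the negation ~(<><>(p -> (r -> p)) -> <>(p -> (r -> p))):
1. ~(<><>(p -> (r -> p)) -> <>(p -> (r -> p))), 0
2. <><>(p -> (r -> p)), 0
3. ~<>(p -> (r -> p)), 0
4. ~(p -> (r -> p)), 0
5. p, 0
6. ~(r -> p), 0
7. r, 0
8. ~p, 0
Accessibility: 0R0
Branch closes: p and ~p both at 0.
Every branch of the negation's tableau closes; the branch above is one of them.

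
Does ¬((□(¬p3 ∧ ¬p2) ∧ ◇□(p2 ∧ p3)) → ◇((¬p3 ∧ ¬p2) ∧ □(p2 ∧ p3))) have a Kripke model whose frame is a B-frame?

1. ¬((□(¬p3 ∧ ¬p2) ∧ ◇□(p2 ∧ p3)) → ◇((¬p3 ∧ ¬p2) ∧ □(p2 ∧ p3))), 0
2. □(¬p3 ∧ ¬p2) ∧ ◇□(p2 ∧ p3), 0
3. ¬◇((¬p3 ∧ ¬p2) ∧ □(p2 ∧ p3)), 0
4. □(¬p3 ∧ ¬p2), 0
5. ◇□(p2 ∧ p3), 0
6. ¬((¬p3 ∧ ¬p2) ∧ □(p2 ∧ p3)), 0
7. ¬p3 ∧ ¬p2, 0
8. ¬p3, 0
9. ¬p2, 0
10. ¬□(p2 ∧ p3), 0
11. □(p2 ∧ p3), 1
12. ¬((¬p3 ∧ ¬p2) ∧ □(p2 ∧ p3)), 1
13. ¬p3 ∧ ¬p2, 1
14. ¬p3, 1
15. ¬p2, 1
16. p2 ∧ p3, 0
17. p2, 0
18. p3, 0
Accessibility: 0R0, 0R1, 1R0, 1R1
Branch closes: p2 and ¬p2 both at 0.
(One branch shown.) All branches close.

Unsatisfiable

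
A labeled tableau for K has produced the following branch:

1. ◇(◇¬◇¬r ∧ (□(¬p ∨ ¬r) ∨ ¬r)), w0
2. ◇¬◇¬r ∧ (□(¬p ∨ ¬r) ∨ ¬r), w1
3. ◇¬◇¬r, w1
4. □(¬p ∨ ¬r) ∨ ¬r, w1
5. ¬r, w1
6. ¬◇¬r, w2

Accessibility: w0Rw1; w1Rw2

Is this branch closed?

No world carries both an atom and its negation.

Not closed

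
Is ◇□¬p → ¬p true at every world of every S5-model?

Tableau for the negation ¬(◇□¬p → ¬p):
1. ¬(◇□¬p → ¬p), 0
2. ◇□¬p, 0   [¬→-rule on 1]
3. p, 0   [¬→-rule on 1]
4. □¬p, 1   [◇-rule on 2: fresh world 1, 0R1]
5. ¬p, 0   [□-rule on 4 via 1R0]
Accessibility: 0R0, 0R1, 1R0, 1R1
Branch closes: p and ¬p both at 0.
All branches of the negation close; one closing branch shown above.

Yes, valid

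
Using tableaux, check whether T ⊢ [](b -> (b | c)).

Tableau for the negation ~[](b -> (b | c)):
1. ~[](b -> (b | c)), 0
2. ~(b -> (b | c)), 1
3. b, 1
4. ~(b | c), 1
5. ~b, 1
6. ~c, 1
Accessibility: 0R0, 0R1, 1R1
Branch closes: b and ~b both at 1.
All branches of the negation close; one closing branch shown above.

Valid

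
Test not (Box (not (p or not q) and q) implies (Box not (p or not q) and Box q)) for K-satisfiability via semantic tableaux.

1. not (Box (not (p or not q) and q) implies (Box not (p or not q) and Box q)), 0
2. Box (not (p or not q) and q), 0   [neg-implies-rule on 1]
3. not (Box not (p or not q) and Box q), 0   [neg-implies-rule on 1]
4. not Box not (p or not q), 0   [neg-and-rule on 3 (branches; this branch)]
5. p or not q, 1   [neg-Box-rule on 4: fresh world 1, 0R1]
6. not (p or not q) and q, 1   [Box-rule on 2 via 0R1]
7. not (p or not q), 1   [and-rule on 6]
8. q, 1   [and-rule on 6]
9. not p, 1   [neg-or-rule on 7]
10. not q, 1   [or-rule on 5 (branches; this branch)]
Accessibility: 0R1
Branch closes: q and not q both at 1.
Every branch closes; the branch above is one of them.

Unsatisfiable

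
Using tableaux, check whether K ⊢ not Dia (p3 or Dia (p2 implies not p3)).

No, not valid

Tableau for the negation Dia (p3 or Dia (p2 implies not p3)):
1. Dia (p3 or Dia (p2 implies not p3)), w0
2. p3 or Dia (p2 implies not p3), w1   [Dia-rule on 1: fresh world w1, w0Rw1]
3. Dia (p2 implies not p3), w1   [or-rule on 2 (branches; this branch)]
4. p2 implies not p3, w2   [Dia-rule on 3: fresh world w2, w1Rw2]
5. not p3, w2   [implies-rule on 4 (branches; this branch)]
Accessibility: w0Rw1, w1Rw2
The negation has an open branch (countermodel exists).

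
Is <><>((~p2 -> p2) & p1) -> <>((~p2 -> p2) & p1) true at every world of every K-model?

Tableau for the negation ~(<><>((~p2 -> p2) & p1) -> <>((~p2 -> p2) & p1)):
1. ~(<><>((~p2 -> p2) & p1) -> <>((~p2 -> p2) & p1)), w0
2. <><>((~p2 -> p2) & p1), w0
3. ~<>((~p2 -> p2) & p1), w0
4. <>((~p2 -> p2) & p1), w1
5. ~((~p2 -> p2) & p1), w1
6. ~p1, w1
7. (~p2 -> p2) & p1, w2
8. ~p2 -> p2, w2
9. p1, w2
10. p2, w2
Accessibility: w0Rw1, w1Rw2
The negation has an open branch (countermodel exists).

No, not valid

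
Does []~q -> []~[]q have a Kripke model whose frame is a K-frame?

Satisfiable

1. []~q -> []~[]q, 0
2. []~[]q, 0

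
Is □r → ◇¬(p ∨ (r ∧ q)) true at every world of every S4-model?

Tableau for the negation ¬(□r → ◇¬(p ∨ (r ∧ q))):
1. ¬(□r → ◇¬(p ∨ (r ∧ q))), u
2. □r, u
3. ¬◇¬(p ∨ (r ∧ q)), u
4. r, u
5. p ∨ (r ∧ q), u
6. r ∧ q, u
7. q, u
Accessibility: uRu
The negation has an open branch (countermodel exists).

Invalid (countermodel exists)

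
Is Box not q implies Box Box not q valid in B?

Invalid (countermodel exists)

Tableau for the negation not (Box not q implies Box Box not q):
1. not (Box not q implies Box Box not q), u
2. Box not q, u
3. not Box Box not q, u
4. not q, u
5. not Box not q, v
6. not q, v
7. q, w
Accessibility: uRu, uRv, vRu, vRv, vRw, wRv, wRw
The negation has an open branch (countermodel exists).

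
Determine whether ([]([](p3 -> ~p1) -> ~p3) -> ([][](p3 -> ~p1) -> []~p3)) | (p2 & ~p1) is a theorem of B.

Tableau for the negation ~(([]([](p3 -> ~p1) -> ~p3) -> ([][](p3 -> ~p1) -> []~p3)) | (p2 & ~p1)):
1. ~(([]([](p3 -> ~p1) -> ~p3) -> ([][](p3 -> ~p1) -> []~p3)) | (p2 & ~p1)), w0
2. ~([]([](p3 -> ~p1) -> ~p3) -> ([][](p3 -> ~p1) -> []~p3)), w0
3. ~(p2 & ~p1), w0
4. []([](p3 -> ~p1) -> ~p3), w0
5. ~([][](p3 -> ~p1) -> []~p3), w0
6. [][](p3 -> ~p1), w0
7. ~[]~p3, w0
8. [](p3 -> ~p1) -> ~p3, w0
9. [](p3 -> ~p1), w0
10. p3 -> ~p1, w0
11. p1, w0
12. ~[](p3 -> ~p1), w0
13. ~p3, w0
14. p3, w1
15. [](p3 -> ~p1) -> ~p3, w1
16. [](p3 -> ~p1), w1
17. p3 -> ~p1, w1
18. ~[](p3 -> ~p1), w1
19. ~p1, w1
20. ~(p3 -> ~p1), w2
21. p3, w2
22. p1, w2
23. [](p3 -> ~p1) -> ~p3, w2
24. [](p3 -> ~p1), w2
25. p3 -> ~p1, w2
26. ~[](p3 -> ~p1), w2
27. ~p1, w2
Accessibility: w0Rw0, w0Rw1, w0Rw2, w1Rw0, w1Rw1, w2Rw0, w2Rw2
Branch closes: p1 and ~p1 both at w2.
All branches of the negation close; one closing branch shown above.

Valid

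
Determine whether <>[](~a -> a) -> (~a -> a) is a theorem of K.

Invalid (countermodel exists)

Tableau for the negation ~(<>[](~a -> a) -> (~a -> a)):
1. ~(<>[](~a -> a) -> (~a -> a)), 0
2. <>[](~a -> a), 0
3. ~(~a -> a), 0
4. ~a, 0
5. [](~a -> a), 1
Accessibility: 0R1
The negation has an open branch (countermodel exists).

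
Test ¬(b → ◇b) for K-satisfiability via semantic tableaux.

1. ¬(b → ◇b), 0
2. b, 0   [¬→-rule on 1]
3. ¬◇b, 0   [¬→-rule on 1]

Yes, satisfiable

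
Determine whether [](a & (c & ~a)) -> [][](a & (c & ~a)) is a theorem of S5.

Valid in S5

Tableau for the negation ~([](a & (c & ~a)) -> [][](a & (c & ~a))):
1. ~([](a & (c & ~a)) -> [][](a & (c & ~a))), u
2. [](a & (c & ~a)), u
3. ~[][](a & (c & ~a)), u
4. a & (c & ~a), u
5. a, u
6. c & ~a, u
7. c, u
8. ~a, u
Accessibility: uRu
Branch closes: a and ~a both at u.
Every branch of the negation's tableau closes; the branch above is one of them.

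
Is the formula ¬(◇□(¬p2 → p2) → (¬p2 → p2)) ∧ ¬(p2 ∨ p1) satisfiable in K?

Yes, satisfiable

1. ¬(◇□(¬p2 → p2) → (¬p2 → p2)) ∧ ¬(p2 ∨ p1), 0
2. ¬(◇□(¬p2 → p2) → (¬p2 → p2)), 0
3. ¬(p2 ∨ p1), 0
4. ◇□(¬p2 → p2), 0
5. ¬(¬p2 → p2), 0
6. ¬p2, 0
7. ¬p1, 0
8. □(¬p2 → p2), 1
Accessibility: 0R1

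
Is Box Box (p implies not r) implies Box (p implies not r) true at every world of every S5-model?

Tableau for the negation not (Box Box (p implies not r) implies Box (p implies not r)):
1. not (Box Box (p implies not r) implies Box (p implies not r)), u
2. Box Box (p implies not r), u
3. not Box (p implies not r), u
4. Box (p implies not r), u
5. p implies not r, u
6. not r, u
7. not (p implies not r), v
8. p, v
9. r, v
10. Box (p implies not r), v
11. p implies not r, v
12. not r, v
Accessibility: uRu, uRv, vRu, vRv
Branch closes: r and not r both at v.
Every branch of the negation's tableau closes; the branch above is one of them.

Yes, valid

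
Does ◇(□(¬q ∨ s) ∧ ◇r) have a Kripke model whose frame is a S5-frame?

1. ◇(□(¬q ∨ s) ∧ ◇r), 0
2. □(¬q ∨ s) ∧ ◇r, 1   [◇-rule on 1: fresh world 1, 0R1]
3. □(¬q ∨ s), 1   [∧-rule on 2]
4. ◇r, 1   [∧-rule on 2]
5. ¬q ∨ s, 0   [□-rule on 3 via 1R0]
6. ¬q ∨ s, 1   [□-rule on 3 via 1R1]
7. s, 0   [∨-rule on 5 (branches; this branch)]
8. s, 1   [∨-rule on 6 (branches; this branch)]
9. r, 2   [◇-rule on 4: fresh world 2, 1R2]
10. ¬q ∨ s, 2   [□-rule on 3 via 1R2]
11. s, 2   [∨-rule on 10 (branches; this branch)]
Accessibility: 0R0, 0R1, 0R2, 1R0, 1R1, 1R2, 2R0, 2R1, 2R2

Satisfiable (open branch found)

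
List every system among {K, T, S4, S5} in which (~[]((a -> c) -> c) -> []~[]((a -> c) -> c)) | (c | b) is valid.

S5-tableau for the negation ~((~[]((a -> c) -> c) -> []~[]((a -> c) -> c)) | (c | b)):
1. ~((~[]((a -> c) -> c) -> []~[]((a -> c) -> c)) | (c | b)), 0
2. ~(~[]((a -> c) -> c) -> []~[]((a -> c) -> c)), 0
3. ~(c | b), 0
4. ~[]((a -> c) -> c), 0
5. ~[]~[]((a -> c) -> c), 0
6. ~c, 0
7. ~b, 0
8. ~((a -> c) -> c), 1
9. a -> c, 1
10. ~c, 1
11. ~a, 1
12. []((a -> c) -> c), 2
13. (a -> c) -> c, 0
14. (a -> c) -> c, 1
15. (a -> c) -> c, 2
16. ~(a -> c), 0
17. a, 0
18. ~(a -> c), 1
19. a, 1
Accessibility: 0R0, 0R1, 0R2, 1R0, 1R1, 1R2, 2R0, 2R1, 2R2
Branch closes: a and ~a both at 1.
Every branch closes (one shown): valid in S5.
S4-tableau for the negation ~((~[]((a -> c) -> c) -> []~[]((a -> c) -> c)) | (c | b)):
1. ~((~[]((a -> c) -> c) -> []~[]((a -> c) -> c)) | (c | b)), 0
2. ~(~[]((a -> c) -> c) -> []~[]((a -> c) -> c)), 0
3. ~(c | b), 0
4. ~[]((a -> c) -> c), 0
5. ~[]~[]((a -> c) -> c), 0
6. ~c, 0
7. ~b, 0
8. ~((a -> c) -> c), 1
9. a -> c, 1
10. ~c, 1
11. ~a, 1
12. []((a -> c) -> c), 2
13. (a -> c) -> c, 2
14. c, 2
Accessibility: 0R0, 0R1, 0R2, 1R1, 2R2
Complete open branch: countermodel on an S4-frame, so not valid in S4, nor in K, T (the same frame is also a K-frame and a T-frame).

S5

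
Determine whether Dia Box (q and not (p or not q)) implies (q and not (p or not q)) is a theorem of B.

Valid in B

Tableau for the negation not (Dia Box (q and not (p or not q)) implies (q and not (p or not q))):
1. not (Dia Box (q and not (p or not q)) implies (q and not (p or not q))), w0
2. Dia Box (q and not (p or not q)), w0   [neg-implies-rule on 1]
3. not (q and not (p or not q)), w0   [neg-implies-rule on 1]
4. p or not q, w0   [neg-and-rule on 3 (branches; this branch)]
5. p, w0   [or-rule on 4 (branches; this branch)]
6. Box (q and not (p or not q)), w1   [Dia-rule on 2: fresh world w1, w0Rw1]
7. q and not (p or not q), w0   [Box-rule on 6 via w1Rw0]
8. q, w0   [and-rule on 7]
9. not (p or not q), w0   [and-rule on 7]
10. not p, w0   [neg-or-rule on 9]
Accessibility: w0Rw0, w0Rw1, w1Rw0, w1Rw1
Branch closes: p and not p both at w0.
All branches of the negation close; one closing branch shown above.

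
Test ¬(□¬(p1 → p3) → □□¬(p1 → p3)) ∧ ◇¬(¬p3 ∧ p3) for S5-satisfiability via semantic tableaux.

No, unsatisfiable

1. ¬(□¬(p1 → p3) → □□¬(p1 → p3)) ∧ ◇¬(¬p3 ∧ p3), u
2. ¬(□¬(p1 → p3) → □□¬(p1 → p3)), u   [∧-rule on 1]
3. ◇¬(¬p3 ∧ p3), u   [∧-rule on 1]
4. □¬(p1 → p3), u   [¬→-rule on 2]
5. ¬□□¬(p1 → p3), u   [¬→-rule on 2]
6. ¬(p1 → p3), u   [□-rule on 4 via uRu]
7. p1, u   [¬→-rule on 6]
8. ¬p3, u   [¬→-rule on 6]
9. ¬(¬p3 ∧ p3), v   [◇-rule on 3: fresh world v, uRv]
10. ¬(p1 → p3), v   [□-rule on 4 via uRv]
11. p1, v   [¬→-rule on 10]
12. ¬p3, v   [¬→-rule on 10]
13. ¬□¬(p1 → p3), w   [¬□-rule on 5: fresh world w, uRw]
14. ¬(p1 → p3), w   [□-rule on 4 via uRw]
15. p1, w   [¬→-rule on 14]
16. ¬p3, w   [¬→-rule on 14]
17. p1 → p3, x   [¬□-rule on 13: fresh world x, wRx]
18. ¬(p1 → p3), x   [□-rule on 4 via uRx]
19. p1, x   [¬→-rule on 18]
20. ¬p3, x   [¬→-rule on 18]
21. p3, x   [→-rule on 17 (branches; this branch)]
Accessibility: uRu, uRv, uRw, uRx, vRu, vRv, vRw, vRx, wRu, wRv, wRw, wRx, xRu, xRv, xRw, xRx
Branch closes: p3 and ¬p3 both at x.
Every branch closes; the branch above is one of them.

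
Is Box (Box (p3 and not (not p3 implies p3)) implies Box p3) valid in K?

Tableau for the negation not Box (Box (p3 and not (not p3 implies p3)) implies Box p3):
1. not Box (Box (p3 and not (not p3 implies p3)) implies Box p3), w0
2. not (Box (p3 and not (not p3 implies p3)) implies Box p3), w1
3. Box (p3 and not (not p3 implies p3)), w1
4. not Box p3, w1
5. not p3, w2
6. p3 and not (not p3 implies p3), w2
7. p3, w2
8. not (not p3 implies p3), w2
Accessibility: w0Rw1, w1Rw2
Branch closes: p3 and not p3 both at w2.
Every branch of the negation's tableau closes; the branch above is one of them.

Valid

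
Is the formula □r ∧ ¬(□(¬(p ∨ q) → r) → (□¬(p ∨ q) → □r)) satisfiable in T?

No, unsatisfiable

1. □r ∧ ¬(□(¬(p ∨ q) → r) → (□¬(p ∨ q) → □r)), u
2. □r, u   [∧-rule on 1]
3. ¬(□(¬(p ∨ q) → r) → (□¬(p ∨ q) → □r)), u   [∧-rule on 1]
4. □(¬(p ∨ q) → r), u   [¬→-rule on 3]
5. ¬(□¬(p ∨ q) → □r), u   [¬→-rule on 3]
6. □¬(p ∨ q), u   [¬→-rule on 5]
7. ¬□r, u   [¬→-rule on 5]
8. r, u   [□-rule on 2 via uRu]
9. ¬(p ∨ q) → r, u   [□-rule on 4 via uRu]
10. ¬(p ∨ q), u   [□-rule on 6 via uRu]
11. ¬p, u   [¬∨-rule on 10]
12. ¬q, u   [¬∨-rule on 10]
13. ¬r, v   [¬□-rule on 7: fresh world v, uRv]
14. r, v   [□-rule on 2 via uRv]
Accessibility: uRu, uRv, vRv
Branch closes: r and ¬r both at v.
Every branch closes; the branch above is one of them.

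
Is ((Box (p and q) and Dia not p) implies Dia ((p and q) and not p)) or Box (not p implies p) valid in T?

Tableau for the negation not (((Box (p and q) and Dia not p) implies Dia ((p and q) and not p)) or Box (not p implies p)):
1. not (((Box (p and q) and Dia not p) implies Dia ((p and q) and not p)) or Box (not p implies p)), w0
2. not ((Box (p and q) and Dia not p) implies Dia ((p and q) and not p)), w0   [neg-or-rule on 1]
3. not Box (not p implies p), w0   [neg-or-rule on 1]
4. Box (p and q) and Dia not p, w0   [neg-implies-rule on 2]
5. not Dia ((p and q) and not p), w0   [neg-implies-rule on 2]
6. Box (p and q), w0   [and-rule on 4]
7. Dia not p, w0   [and-rule on 4]
8. not ((p and q) and not p), w0   [neg-Dia-rule on 5 via w0Rw0]
9. p and q, w0   [Box-rule on 6 via w0Rw0]
10. p, w0   [and-rule on 9]
11. q, w0   [and-rule on 9]
12. not (not p implies p), w1   [neg-Box-rule on 3: fresh world w1, w0Rw1]
13. not p, w1   [neg-implies-rule on 12]
14. not ((p and q) and not p), w1   [neg-Dia-rule on 5 via w0Rw1]
15. p and q, w1   [Box-rule on 6 via w0Rw1]
16. p, w1   [and-rule on 15]
17. q, w1   [and-rule on 15]
Accessibility: w0Rw0, w0Rw1, w1Rw1
Branch closes: p and not p both at w1.
Every branch of the negation's tableau closes; the branch above is one of them.

Yes, valid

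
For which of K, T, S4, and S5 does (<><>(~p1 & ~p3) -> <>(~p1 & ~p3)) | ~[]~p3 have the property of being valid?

S4, S5

T-tableau for the negation ~((<><>(~p1 & ~p3) -> <>(~p1 & ~p3)) | ~[]~p3):
1. ~((<><>(~p1 & ~p3) -> <>(~p1 & ~p3)) | ~[]~p3), 0
2. ~(<><>(~p1 & ~p3) -> <>(~p1 & ~p3)), 0   [~|-rule on 1]
3. []~p3, 0   [~|-rule on 1]
4. <><>(~p1 & ~p3), 0   [~->-rule on 2]
5. ~<>(~p1 & ~p3), 0   [~->-rule on 2]
6. ~p3, 0   [[]-rule on 3 via 0R0]
7. ~(~p1 & ~p3), 0   [~<>-rule on 5 via 0R0]
8. p1, 0   [~&-rule on 7 (branches; this branch)]
9. <>(~p1 & ~p3), 1   [<>-rule on 4: fresh world 1, 0R1]
10. ~p3, 1   [[]-rule on 3 via 0R1]
11. ~(~p1 & ~p3), 1   [~<>-rule on 5 via 0R1]
12. p1, 1   [~&-rule on 11 (branches; this branch)]
13. ~p1 & ~p3, 2   [<>-rule on 9: fresh world 2, 1R2]
14. ~p1, 2   [&-rule on 13]
15. ~p3, 2   [&-rule on 13]
Accessibility: 0R0, 0R1, 1R1, 1R2, 2R2
Complete open branch: countermodel on a T-frame, so not valid in T, nor in K (the same frame is also a K-frame).
S4-tableau for the negation ~((<><>(~p1 & ~p3) -> <>(~p1 & ~p3)) | ~[]~p3):
1. ~((<><>(~p1 & ~p3) -> <>(~p1 & ~p3)) | ~[]~p3), 0
2. ~(<><>(~p1 & ~p3) -> <>(~p1 & ~p3)), 0   [~|-rule on 1]
3. []~p3, 0   [~|-rule on 1]
4. <><>(~p1 & ~p3), 0   [~->-rule on 2]
5. ~<>(~p1 & ~p3), 0   [~->-rule on 2]
6. ~p3, 0   [[]-rule on 3 via 0R0]
7. ~(~p1 & ~p3), 0   [~<>-rule on 5 via 0R0]
8. p1, 0   [~&-rule on 7 (branches; this branch)]
9. <>(~p1 & ~p3), 1   [<>-rule on 4: fresh world 1, 0R1]
10. ~p3, 1   [[]-rule on 3 via 0R1]
11. ~(~p1 & ~p3), 1   [~<>-rule on 5 via 0R1]
12. p1, 1   [~&-rule on 11 (branches; this branch)]
13. ~p1 & ~p3, 2   [<>-rule on 9: fresh world 2, 1R2]
14. ~p1, 2   [&-rule on 13]
15. ~p3, 2   [&-rule on 13]
16. ~(~p1 & ~p3), 2   [~<>-rule on 5 via 0R2]
17. p3, 2   [~&-rule on 16 (branches; this branch)]
Accessibility: 0R0, 0R1, 0R2, 1R1, 1R2, 2R2
Branch closes: p3 and ~p3 both at 2.
Every branch closes (one shown): valid in S4, hence also in S5 (every theorem of S4 is a theorem of S5).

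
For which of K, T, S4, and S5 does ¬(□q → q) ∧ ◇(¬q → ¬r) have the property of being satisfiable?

K

T-tableau for the formula:
1. ¬(□q → q) ∧ ◇(¬q → ¬r), 0
2. ¬(□q → q), 0
3. ◇(¬q → ¬r), 0
4. □q, 0
5. ¬q, 0
6. q, 0
Accessibility: 0R0
Branch closes: q and ¬q both at 0.
Every branch closes (one shown): unsatisfiable in T, hence also in S4, S5 (every S4/S5-frame is a T-frame).
K-tableau for the formula:
1. ¬(□q → q) ∧ ◇(¬q → ¬r), 0
2. ¬(□q → q), 0
3. ◇(¬q → ¬r), 0
4. □q, 0
5. ¬q, 0
6. ¬q → ¬r, 1
7. q, 1
8. ¬r, 1
Accessibility: 0R1
Complete open branch: satisfiable in K.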